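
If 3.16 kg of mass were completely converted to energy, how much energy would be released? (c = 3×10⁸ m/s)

Using E = mc²:
c² = (3×10⁸)² = 9×10¹⁶ m²/s²
E = 3.16 × 9×10¹⁶ = 2.844×10¹⁷ J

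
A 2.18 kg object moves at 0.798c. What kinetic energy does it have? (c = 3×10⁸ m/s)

γ = 1/√(1 - 0.798²) = 1.6593
γ - 1 = 0.6593
KE = (γ-1)mc² = 0.6593 × 2.18 × (3×10⁸)² = 1.294×10¹⁷ J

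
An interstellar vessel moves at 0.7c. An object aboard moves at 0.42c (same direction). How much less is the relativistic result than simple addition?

Classical: u' + v = 0.42 + 0.7 = 1.12c
Relativistic: u = (0.42 + 0.7)/(1 + 0.294) = 1.12/1.294 = 0.8655c
Difference: 1.12 - 0.8655 = 0.2545c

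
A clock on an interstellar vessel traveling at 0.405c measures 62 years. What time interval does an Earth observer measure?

Proper time Δt₀ = 62 years
γ = 1/√(1 - 0.405²) = 1.0937
Δt = γΔt₀ = 1.0937 × 62 = 67.81 years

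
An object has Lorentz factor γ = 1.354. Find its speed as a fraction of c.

From γ = 1/√(1 - v²/c²):
1/γ² = 1/1.354² = 0.5455
v²/c² = 1 - 0.5455 = 0.4545
v/c = √(0.4545) = 0.6742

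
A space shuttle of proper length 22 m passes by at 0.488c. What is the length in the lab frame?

Proper length L₀ = 22 m
γ = 1/√(1 - 0.488²) = 1.146
L = L₀/γ = 22/1.146 = 19.20 m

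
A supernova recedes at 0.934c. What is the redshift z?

β = 0.934
(1+β)/(1-β) = 1.934/0.066 = 29.30
√(29.30) = 5.413
z = 5.413 - 1 = 4.413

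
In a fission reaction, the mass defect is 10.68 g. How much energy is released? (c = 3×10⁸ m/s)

Convert mass defect: Δm = 10.68 g = 0.01068 kg
E = Δm·c² = 0.01068 × (3×10⁸)²
= 0.01068 × 9×10¹⁶ = 9.612×10¹⁴ J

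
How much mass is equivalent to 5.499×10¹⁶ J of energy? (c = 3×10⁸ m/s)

From E = mc², we get m = E/c²
c² = (3×10⁸)² = 9×10¹⁶ m²/s²
m = 5.499×10¹⁶ / 9×10¹⁶ = 0.6110 kg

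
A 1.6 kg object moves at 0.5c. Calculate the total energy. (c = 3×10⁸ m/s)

γ = 1/√(1 - 0.5²) = 1.155
mc² = 1.6 × (3×10⁸)² = 1.440×10¹⁷ J
E = γmc² = 1.155 × 1.440×10¹⁷ = 1.663×10¹⁷ J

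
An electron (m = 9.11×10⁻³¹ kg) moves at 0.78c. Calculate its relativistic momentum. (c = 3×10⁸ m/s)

γ = 1/√(1 - 0.78²) = 1.598
v = 0.78 × 3×10⁸ = 2.340×10⁸ m/s
p = γmv = 1.598 × 9.11×10⁻³¹ × 2.340×10⁸ = 3.407×10⁻²² kg·m/s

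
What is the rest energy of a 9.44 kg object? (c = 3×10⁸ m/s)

c² = (3×10⁸)² = 9.000×10¹⁶ m²/s²
E₀ = mc² = 9.44 × 9.000×10¹⁶ = 8.496×10¹⁷ J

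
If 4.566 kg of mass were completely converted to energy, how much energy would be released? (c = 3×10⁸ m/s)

Using E = mc²:
c² = (3×10⁸)² = 9×10¹⁶ m²/s²
E = 4.566 × 9×10¹⁶ = 4.109×10¹⁷ J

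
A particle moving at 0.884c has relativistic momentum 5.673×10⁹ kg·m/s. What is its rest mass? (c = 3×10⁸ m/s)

γ = 1/√(1 - 0.884²) = 2.139
v = 0.884 × 3×10⁸ = 2.652×10⁸ m/s
m = p/(γv) = 5.673×10⁹/(2.139 × 2.652×10⁸) = 10.00 kg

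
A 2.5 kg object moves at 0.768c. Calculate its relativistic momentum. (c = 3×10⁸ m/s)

γ = 1/√(1 - 0.768²) = 1.5614
v = 0.768 × 3×10⁸ = 2.304×10⁸ m/s
p = γmv = 1.5614 × 2.5 × 2.304×10⁸ = 8.994×10⁸ kg·m/s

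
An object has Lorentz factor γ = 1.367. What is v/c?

From γ = 1/√(1 - v²/c²):
1/γ² = 1/1.367² = 0.5351
v²/c² = 1 - 0.5351 = 0.4649
v/c = √(0.4649) = 0.6818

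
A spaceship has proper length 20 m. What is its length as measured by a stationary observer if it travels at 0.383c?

Proper length L₀ = 20 m
γ = 1/√(1 - 0.383²) = 1.083
L = L₀/γ = 20/1.083 = 18.47 m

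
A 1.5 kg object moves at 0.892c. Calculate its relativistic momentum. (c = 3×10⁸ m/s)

γ = 1/√(1 - 0.892²) = 2.2122
v = 0.892 × 3×10⁸ = 2.676×10⁸ m/s
p = γmv = 2.2122 × 1.5 × 2.676×10⁸ = 8.880×10⁸ kg·m/s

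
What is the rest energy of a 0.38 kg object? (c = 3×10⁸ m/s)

c² = (3×10⁸)² = 9.000×10¹⁶ m²/s²
E₀ = mc² = 0.38 × 9.000×10¹⁶ = 3.420×10¹⁶ J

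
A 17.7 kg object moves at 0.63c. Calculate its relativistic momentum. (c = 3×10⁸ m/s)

γ = 1/√(1 - 0.63²) = 1.2877
v = 0.63 × 3×10⁸ = 1.890×10⁸ m/s
p = γmv = 1.2877 × 17.7 × 1.890×10⁸ = 4.308×10⁹ kg·m/s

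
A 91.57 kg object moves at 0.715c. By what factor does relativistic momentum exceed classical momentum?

p_rel = γmv, p_class = mv
Ratio = γ = 1/√(1 - 0.715²) = 1.430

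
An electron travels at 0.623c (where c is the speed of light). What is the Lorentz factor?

v/c = 0.623, so (v/c)² = 0.388129
1 - (v/c)² = 0.611871
γ = 1/√(0.611871) = 1.278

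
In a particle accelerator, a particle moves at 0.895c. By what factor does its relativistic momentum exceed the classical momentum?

p_rel = γmv, p_class = mv
Ratio = γ = 1/√(1 - 0.895²)
= 1/√(0.198975) = 2.242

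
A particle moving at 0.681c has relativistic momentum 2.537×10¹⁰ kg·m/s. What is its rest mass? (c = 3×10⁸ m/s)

γ = 1/√(1 - 0.681²) = 1.36559
v = 0.681 × 3×10⁸ = 2.043×10⁸ m/s
m = p/(γv) = 2.537×10¹⁰/(1.36559 × 2.043×10⁸) = 90.94 kg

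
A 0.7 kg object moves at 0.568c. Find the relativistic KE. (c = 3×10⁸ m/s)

γ = 1/√(1 - 0.568²) = 1.215
γ - 1 = 0.2150
KE = (γ-1)mc² = 0.2150 × 0.7 × (3×10⁸)² = 1.355×10¹⁶ J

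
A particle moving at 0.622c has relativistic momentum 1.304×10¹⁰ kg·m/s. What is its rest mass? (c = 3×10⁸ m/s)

γ = 1/√(1 - 0.622²) = 1.277
v = 0.622 × 3×10⁸ = 1.866×10⁸ m/s
m = p/(γv) = 1.304×10¹⁰/(1.277 × 1.866×10⁸) = 54.72 kg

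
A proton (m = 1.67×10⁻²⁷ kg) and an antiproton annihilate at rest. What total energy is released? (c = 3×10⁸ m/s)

Both particles have the same rest mass, so total mass = 2m
E = 2m·c² = 2 × 1.67×10⁻²⁷ × (3×10⁸)²
= 2 × 1.67×10⁻²⁷ × 9×10¹⁶
= 3.006×10⁻¹⁰ J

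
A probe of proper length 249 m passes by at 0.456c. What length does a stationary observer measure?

Proper length L₀ = 249 m
γ = 1/√(1 - 0.456²) = 1.1236
L = L₀/γ = 249/1.1236 = 221.6 m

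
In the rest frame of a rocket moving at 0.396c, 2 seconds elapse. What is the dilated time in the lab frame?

Proper time Δt₀ = 2 seconds
γ = 1/√(1 - 0.396²) = 1.089
Δt = γΔt₀ = 1.089 × 2 = 2.178 seconds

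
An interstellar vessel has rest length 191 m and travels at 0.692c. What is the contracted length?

Proper length L₀ = 191 m
γ = 1/√(1 - 0.692²) = 1.385
L = L₀/γ = 191/1.385 = 137.9 m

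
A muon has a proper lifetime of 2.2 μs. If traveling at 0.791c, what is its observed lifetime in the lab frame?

Proper lifetime τ₀ = 2.2 μs
γ = 1/√(1 - 0.791²) = 1.6345
τ = γτ₀ = 1.6345 × 2.2 μs = 3.596 μs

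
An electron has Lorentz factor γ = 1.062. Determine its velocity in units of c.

From γ = 1/√(1 - v²/c²):
1/γ² = 1/1.062² = 0.8866
v²/c² = 1 - 0.8866 = 0.1134
v/c = √(0.1134) = 0.3367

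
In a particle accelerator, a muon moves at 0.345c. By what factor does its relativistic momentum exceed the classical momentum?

p_rel = γmv, p_class = mv
Ratio = γ = 1/√(1 - 0.345²)
= 1/√(0.880975) = 1.065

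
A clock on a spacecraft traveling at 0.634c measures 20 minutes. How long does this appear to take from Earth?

Proper time Δt₀ = 20 minutes
γ = 1/√(1 - 0.634²) = 1.293
Δt = γΔt₀ = 1.293 × 20 = 25.86 minutes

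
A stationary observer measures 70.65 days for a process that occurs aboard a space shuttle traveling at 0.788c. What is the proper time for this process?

Dilated time Δt = 70.65 days
γ = 1/√(1 - 0.788²) = 1.624
Δt₀ = Δt/γ = 70.65/1.624 = 43.50 days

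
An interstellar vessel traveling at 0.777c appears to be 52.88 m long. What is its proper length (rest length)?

Contracted length L = 52.88 m
γ = 1/√(1 - 0.777²) = 1.58856
L₀ = γL = 1.58856 × 52.88 = 84.00 m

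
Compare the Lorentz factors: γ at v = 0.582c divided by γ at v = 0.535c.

γ₁ = 1/√(1 - 0.582²) = 1.230
γ₂ = 1/√(1 - 0.535²) = 1.184
γ₁/γ₂ = 1.230/1.184 = 1.039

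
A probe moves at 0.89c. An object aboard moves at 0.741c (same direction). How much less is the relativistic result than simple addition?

Classical: u' + v = 0.741 + 0.89 = 1.631c
Relativistic: u = (0.741 + 0.89)/(1 + 0.65949) = 1.631/1.65949 = 0.9828c
Difference: 1.631 - 0.9828 = 0.6482c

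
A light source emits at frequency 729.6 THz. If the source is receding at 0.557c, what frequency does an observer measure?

β = v/c = 0.557
(1-β)/(1+β) = 0.443/1.557 = 0.2845
Doppler factor = √(0.2845) = 0.5334
f_obs = 729.6 × 0.5334 = 389.2 THz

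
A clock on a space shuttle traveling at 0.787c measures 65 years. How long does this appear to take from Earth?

Proper time Δt₀ = 65 years
γ = 1/√(1 - 0.787²) = 1.621
Δt = γΔt₀ = 1.621 × 65 = 105.4 years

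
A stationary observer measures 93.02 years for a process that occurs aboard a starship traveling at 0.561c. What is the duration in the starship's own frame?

Dilated time Δt = 93.02 years
γ = 1/√(1 - 0.561²) = 1.208
Δt₀ = Δt/γ = 93.02/1.208 = 77.00 years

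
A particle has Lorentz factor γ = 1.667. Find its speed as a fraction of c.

From γ = 1/√(1 - v²/c²):
1/γ² = 1/1.667² = 0.3599
v²/c² = 1 - 0.3599 = 0.6401
v/c = √(0.6401) = 0.8001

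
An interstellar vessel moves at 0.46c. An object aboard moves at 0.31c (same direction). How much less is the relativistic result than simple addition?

Classical: u' + v = 0.31 + 0.46 = 0.77c
Relativistic: u = (0.31 + 0.46)/(1 + 0.1426) = 0.77/1.1426 = 0.6739c
Difference: 0.77 - 0.6739 = 0.09610c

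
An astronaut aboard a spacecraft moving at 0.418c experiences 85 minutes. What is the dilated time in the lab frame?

Proper time Δt₀ = 85 minutes
γ = 1/√(1 - 0.418²) = 1.1008
Δt = γΔt₀ = 1.1008 × 85 = 93.57 minutes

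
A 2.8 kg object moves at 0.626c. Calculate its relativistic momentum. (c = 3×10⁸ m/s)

γ = 1/√(1 - 0.626²) = 1.2823
v = 0.626 × 3×10⁸ = 1.878×10⁸ m/s
p = γmv = 1.2823 × 2.8 × 1.878×10⁸ = 6.743×10⁸ kg·m/s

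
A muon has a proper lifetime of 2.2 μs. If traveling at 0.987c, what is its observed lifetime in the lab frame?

Proper lifetime τ₀ = 2.2 μs
γ = 1/√(1 - 0.987²) = 6.222
τ = γτ₀ = 6.222 × 2.2 μs = 13.69 μs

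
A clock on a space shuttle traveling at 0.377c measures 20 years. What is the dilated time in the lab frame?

Proper time Δt₀ = 20 years
γ = 1/√(1 - 0.377²) = 1.0797
Δt = γΔt₀ = 1.0797 × 20 = 21.59 years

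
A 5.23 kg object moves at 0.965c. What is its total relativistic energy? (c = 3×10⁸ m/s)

γ = 1/√(1 - 0.965²) = 3.813
mc² = 5.23 × (3×10⁸)² = 4.707×10¹⁷ J
E = γmc² = 3.813 × 4.707×10¹⁷ = 1.795×10¹⁸ J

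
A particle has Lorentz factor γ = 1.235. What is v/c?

From γ = 1/√(1 - v²/c²):
1/γ² = 1/1.235² = 0.65564
v²/c² = 1 - 0.65564 = 0.34436
v/c = √(0.34436) = 0.5868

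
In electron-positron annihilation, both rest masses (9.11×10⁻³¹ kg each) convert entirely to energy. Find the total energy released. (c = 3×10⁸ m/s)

Both particles have the same rest mass, so total mass = 2m
E = 2m·c² = 2 × 9.11×10⁻³¹ × (3×10⁸)²
= 2 × 9.11×10⁻³¹ × 9×10¹⁶
= 1.640×10⁻¹³ J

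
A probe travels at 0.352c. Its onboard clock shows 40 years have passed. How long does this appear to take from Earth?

Proper time Δt₀ = 40 years
γ = 1/√(1 - 0.352²) = 1.0684
Δt = γΔt₀ = 1.0684 × 40 = 42.74 years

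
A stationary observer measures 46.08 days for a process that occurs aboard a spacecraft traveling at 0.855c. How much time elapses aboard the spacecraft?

Dilated time Δt = 46.08 days
γ = 1/√(1 - 0.855²) = 1.928
Δt₀ = Δt/γ = 46.08/1.928 = 23.90 days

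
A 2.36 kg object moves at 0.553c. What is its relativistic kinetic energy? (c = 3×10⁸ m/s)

γ = 1/√(1 - 0.553²) = 1.20022
γ - 1 = 0.20022
KE = (γ-1)mc² = 0.20022 × 2.36 × (3×10⁸)² = 4.253×10¹⁶ J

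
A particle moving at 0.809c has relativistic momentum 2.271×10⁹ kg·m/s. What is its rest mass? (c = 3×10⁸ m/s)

γ = 1/√(1 - 0.809²) = 1.7012
v = 0.809 × 3×10⁸ = 2.427×10⁸ m/s
m = p/(γv) = 2.271×10⁹/(1.7012 × 2.427×10⁸) = 5.500 kg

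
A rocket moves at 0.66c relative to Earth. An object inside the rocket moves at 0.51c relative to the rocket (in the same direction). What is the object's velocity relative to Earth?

u = (u' + v)/(1 + u'v/c²)
Numerator: 0.51 + 0.66 = 1.17
Denominator: 1 + 0.3366 = 1.3366
u = 1.17/1.3366 = 0.8754c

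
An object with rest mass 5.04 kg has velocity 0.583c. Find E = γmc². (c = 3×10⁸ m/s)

γ = 1/√(1 - 0.583²) = 1.2308
mc² = 5.04 × (3×10⁸)² = 4.536×10¹⁷ J
E = γmc² = 1.2308 × 4.536×10¹⁷ = 5.583×10¹⁷ J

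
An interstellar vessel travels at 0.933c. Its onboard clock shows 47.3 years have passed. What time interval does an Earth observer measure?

Proper time Δt₀ = 47.3 years
γ = 1/√(1 - 0.933²) = 2.779
Δt = γΔt₀ = 2.779 × 47.3 = 131.4 years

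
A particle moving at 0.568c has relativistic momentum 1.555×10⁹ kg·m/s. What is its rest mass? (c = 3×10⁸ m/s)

γ = 1/√(1 - 0.568²) = 1.215
v = 0.568 × 3×10⁸ = 1.704×10⁸ m/s
m = p/(γv) = 1.555×10⁹/(1.215 × 1.704×10⁸) = 7.511 kg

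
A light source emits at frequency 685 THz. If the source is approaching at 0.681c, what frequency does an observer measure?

β = v/c = 0.681
(1+β)/(1-β) = 1.681/0.319 = 5.270
Doppler factor = √(5.270) = 2.2956
f_obs = 685 × 2.2956 = 1572 THz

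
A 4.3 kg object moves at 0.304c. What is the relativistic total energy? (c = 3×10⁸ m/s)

γ = 1/√(1 - 0.304²) = 1.0497
mc² = 4.3 × (3×10⁸)² = 3.870×10¹⁷ J
E = γmc² = 1.0497 × 3.870×10¹⁷ = 4.062×10¹⁷ J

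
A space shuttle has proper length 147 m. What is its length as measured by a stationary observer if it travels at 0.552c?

Proper length L₀ = 147 m
γ = 1/√(1 - 0.552²) = 1.199
L = L₀/γ = 147/1.199 = 122.6 m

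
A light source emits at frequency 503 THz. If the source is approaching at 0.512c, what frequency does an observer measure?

β = v/c = 0.512
(1+β)/(1-β) = 1.512/0.488 = 3.0984
Doppler factor = √(3.0984) = 1.7602
f_obs = 503 × 1.7602 = 885.4 THz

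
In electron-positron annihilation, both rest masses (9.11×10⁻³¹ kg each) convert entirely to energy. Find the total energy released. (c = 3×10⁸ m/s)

Both particles have the same rest mass, so total mass = 2m
E = 2m·c² = 2 × 9.11×10⁻³¹ × (3×10⁸)²
= 2 × 9.11×10⁻³¹ × 9×10¹⁶
= 1.640×10⁻¹³ J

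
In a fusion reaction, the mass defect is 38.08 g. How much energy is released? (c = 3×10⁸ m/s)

Convert mass defect: Δm = 38.08 g = 0.03808 kg
E = Δm·c² = 0.03808 × (3×10⁸)²
= 0.03808 × 9×10¹⁶ = 3.427×10¹⁵ J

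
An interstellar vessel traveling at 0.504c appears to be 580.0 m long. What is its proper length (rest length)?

Contracted length L = 580.0 m
γ = 1/√(1 - 0.504²) = 1.1578
L₀ = γL = 1.1578 × 580.0 = 671.5 m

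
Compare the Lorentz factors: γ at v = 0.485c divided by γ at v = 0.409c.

γ₁ = 1/√(1 - 0.485²) = 1.143
γ₂ = 1/√(1 - 0.409²) = 1.096
γ₁/γ₂ = 1.143/1.096 = 1.043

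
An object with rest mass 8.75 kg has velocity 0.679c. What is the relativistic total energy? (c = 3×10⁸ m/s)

γ = 1/√(1 - 0.679²) = 1.362
mc² = 8.75 × (3×10⁸)² = 7.875×10¹⁷ J
E = γmc² = 1.362 × 7.875×10¹⁷ = 1.073×10¹⁸ J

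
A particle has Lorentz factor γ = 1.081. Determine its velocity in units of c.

From γ = 1/√(1 - v²/c²):
1/γ² = 1/1.081² = 0.85575
v²/c² = 1 - 0.85575 = 0.14425
v/c = √(0.14425) = 0.3798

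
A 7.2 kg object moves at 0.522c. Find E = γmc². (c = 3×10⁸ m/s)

γ = 1/√(1 - 0.522²) = 1.1724
mc² = 7.2 × (3×10⁸)² = 6.480×10¹⁷ J
E = γmc² = 1.1724 × 6.480×10¹⁷ = 7.597×10¹⁷ J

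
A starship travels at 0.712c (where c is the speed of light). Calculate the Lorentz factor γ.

v/c = 0.712, so (v/c)² = 0.506944
1 - (v/c)² = 0.493056
γ = 1/√(0.493056) = 1.424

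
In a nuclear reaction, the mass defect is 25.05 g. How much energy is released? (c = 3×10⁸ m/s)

Convert mass defect: Δm = 25.05 g = 0.02505 kg
E = Δm·c² = 0.02505 × (3×10⁸)²
= 0.02505 × 9×10¹⁶ = 2.255×10¹⁵ J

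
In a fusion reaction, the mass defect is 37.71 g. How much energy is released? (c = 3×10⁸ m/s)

Convert mass defect: Δm = 37.71 g = 0.03771 kg
E = Δm·c² = 0.03771 × (3×10⁸)²
= 0.03771 × 9×10¹⁶ = 3.394×10¹⁵ J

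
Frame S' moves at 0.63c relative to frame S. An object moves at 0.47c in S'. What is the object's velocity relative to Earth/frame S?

u = (u' + v)/(1 + u'v/c²)
Numerator: 0.47 + 0.63 = 1.1
Denominator: 1 + 0.2961 = 1.2961
u = 1.1/1.2961 = 0.8487c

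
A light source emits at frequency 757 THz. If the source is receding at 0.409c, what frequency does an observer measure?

β = v/c = 0.409
(1-β)/(1+β) = 0.591/1.409 = 0.41945
Doppler factor = √(0.41945) = 0.64765
f_obs = 757 × 0.64765 = 490.3 THz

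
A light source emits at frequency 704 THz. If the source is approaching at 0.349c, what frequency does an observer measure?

β = v/c = 0.349
(1+β)/(1-β) = 1.349/0.651 = 2.0722
Doppler factor = √(2.0722) = 1.4395
f_obs = 704 × 1.4395 = 1013 THz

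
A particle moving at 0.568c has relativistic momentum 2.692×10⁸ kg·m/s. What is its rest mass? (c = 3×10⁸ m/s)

γ = 1/√(1 - 0.568²) = 1.215
v = 0.568 × 3×10⁸ = 1.704×10⁸ m/s
m = p/(γv) = 2.692×10⁸/(1.215 × 1.704×10⁸) = 1.300 kg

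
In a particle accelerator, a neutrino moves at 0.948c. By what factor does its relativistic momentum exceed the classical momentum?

p_rel = γmv, p_class = mv
Ratio = γ = 1/√(1 - 0.948²)
= 1/√(0.101296) = 3.142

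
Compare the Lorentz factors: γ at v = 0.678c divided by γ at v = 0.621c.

γ₁ = 1/√(1 - 0.678²) = 1.360
γ₂ = 1/√(1 - 0.621²) = 1.276
γ₁/γ₂ = 1.360/1.276 = 1.066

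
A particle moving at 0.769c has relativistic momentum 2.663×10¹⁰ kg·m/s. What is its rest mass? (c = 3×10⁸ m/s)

γ = 1/√(1 - 0.769²) = 1.5643
v = 0.769 × 3×10⁸ = 2.307×10⁸ m/s
m = p/(γv) = 2.663×10¹⁰/(1.5643 × 2.307×10⁸) = 73.79 kg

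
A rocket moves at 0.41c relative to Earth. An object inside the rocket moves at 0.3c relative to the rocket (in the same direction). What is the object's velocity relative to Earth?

u = (u' + v)/(1 + u'v/c²)
Numerator: 0.3 + 0.41 = 0.71
Denominator: 1 + 0.123 = 1.123
u = 0.71/1.123 = 0.6322c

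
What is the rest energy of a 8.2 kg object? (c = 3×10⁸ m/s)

c² = (3×10⁸)² = 9.000×10¹⁶ m²/s²
E₀ = mc² = 8.2 × 9.000×10¹⁶ = 7.380×10¹⁷ J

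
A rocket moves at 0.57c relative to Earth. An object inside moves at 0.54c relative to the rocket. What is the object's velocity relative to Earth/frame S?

u = (u' + v)/(1 + u'v/c²)
Numerator: 0.54 + 0.57 = 1.11
Denominator: 1 + 0.3078 = 1.3078
u = 1.11/1.3078 = 0.8488c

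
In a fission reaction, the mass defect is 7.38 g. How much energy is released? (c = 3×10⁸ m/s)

Convert mass defect: Δm = 7.38 g = 0.00738 kg
E = Δm·c² = 0.00738 × (3×10⁸)²
= 0.00738 × 9×10¹⁶ = 6.642×10¹⁴ J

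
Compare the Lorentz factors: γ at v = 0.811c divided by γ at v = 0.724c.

γ₁ = 1/√(1 - 0.811²) = 1.709
γ₂ = 1/√(1 - 0.724²) = 1.450
γ₁/γ₂ = 1.709/1.450 = 1.179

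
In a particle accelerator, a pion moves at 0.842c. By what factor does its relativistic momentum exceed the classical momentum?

p_rel = γmv, p_class = mv
Ratio = γ = 1/√(1 - 0.842²)
= 1/√(0.291036) = 1.854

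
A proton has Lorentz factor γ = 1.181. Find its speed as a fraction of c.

From γ = 1/√(1 - v²/c²):
1/γ² = 1/1.181² = 0.7170
v²/c² = 1 - 0.7170 = 0.2830
v/c = √(0.2830) = 0.5320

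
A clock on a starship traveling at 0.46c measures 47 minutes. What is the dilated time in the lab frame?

Proper time Δt₀ = 47 minutes
γ = 1/√(1 - 0.46²) = 1.1262
Δt = γΔt₀ = 1.1262 × 47 = 52.93 minutes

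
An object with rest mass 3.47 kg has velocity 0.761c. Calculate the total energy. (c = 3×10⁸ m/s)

γ = 1/√(1 - 0.761²) = 1.5414
mc² = 3.47 × (3×10⁸)² = 3.123×10¹⁷ J
E = γmc² = 1.5414 × 3.123×10¹⁷ = 4.814×10¹⁷ J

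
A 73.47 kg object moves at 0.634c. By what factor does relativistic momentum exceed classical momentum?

p_rel = γmv, p_class = mv
Ratio = γ = 1/√(1 - 0.634²) = 1.293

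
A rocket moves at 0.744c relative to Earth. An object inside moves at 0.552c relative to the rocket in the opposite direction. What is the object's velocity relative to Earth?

Object's velocity in rocket frame is u' = -0.552c
u = (u' + v)/(1 + u'v/c²) = (v - 0.552)/(1 - 0.552·v/c²)
Numerator: 0.744 - 0.552 = 0.192
Denominator: 1 - 0.410688 = 0.589312
u = 0.192/0.589312 = 0.3258c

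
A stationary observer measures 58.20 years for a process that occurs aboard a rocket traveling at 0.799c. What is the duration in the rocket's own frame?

Dilated time Δt = 58.20 years
γ = 1/√(1 - 0.799²) = 1.663
Δt₀ = Δt/γ = 58.20/1.663 = 35.00 years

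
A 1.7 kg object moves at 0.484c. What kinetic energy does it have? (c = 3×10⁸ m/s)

γ = 1/√(1 - 0.484²) = 1.14277
γ - 1 = 0.14277
KE = (γ-1)mc² = 0.14277 × 1.7 × (3×10⁸)² = 2.184×10¹⁶ J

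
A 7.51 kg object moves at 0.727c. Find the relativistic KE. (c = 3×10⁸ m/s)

γ = 1/√(1 - 0.727²) = 1.4564
γ - 1 = 0.4564
KE = (γ-1)mc² = 0.4564 × 7.51 × (3×10⁸)² = 3.085×10¹⁷ J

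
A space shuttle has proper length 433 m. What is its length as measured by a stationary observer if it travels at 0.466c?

Proper length L₀ = 433 m
γ = 1/√(1 - 0.466²) = 1.1302
L = L₀/γ = 433/1.1302 = 383.1 m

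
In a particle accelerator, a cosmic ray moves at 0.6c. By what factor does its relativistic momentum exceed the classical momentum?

p_rel = γmv, p_class = mv
Ratio = γ = 1/√(1 - 0.6²)
= 1/√(0.64) = 1.250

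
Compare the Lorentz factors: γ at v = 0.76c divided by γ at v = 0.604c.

γ₁ = 1/√(1 - 0.76²) = 1.539
γ₂ = 1/√(1 - 0.604²) = 1.255
γ₁/γ₂ = 1.539/1.255 = 1.226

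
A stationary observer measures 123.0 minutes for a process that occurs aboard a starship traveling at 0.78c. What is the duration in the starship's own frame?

Dilated time Δt = 123.0 minutes
γ = 1/√(1 - 0.78²) = 1.598
Δt₀ = Δt/γ = 123.0/1.598 = 76.97 minutes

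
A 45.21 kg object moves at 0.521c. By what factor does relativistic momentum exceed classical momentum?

p_rel = γmv, p_class = mv
Ratio = γ = 1/√(1 - 0.521²) = 1.172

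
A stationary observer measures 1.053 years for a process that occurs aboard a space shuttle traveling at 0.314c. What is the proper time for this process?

Dilated time Δt = 1.053 years
γ = 1/√(1 - 0.314²) = 1.0533
Δt₀ = Δt/γ = 1.053/1.0533 = 0.9997 years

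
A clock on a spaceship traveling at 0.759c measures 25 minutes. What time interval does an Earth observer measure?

Proper time Δt₀ = 25 minutes
γ = 1/√(1 - 0.759²) = 1.536
Δt = γΔt₀ = 1.536 × 25 = 38.40 minutes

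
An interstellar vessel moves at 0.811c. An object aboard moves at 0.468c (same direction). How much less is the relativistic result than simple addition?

Classical: u' + v = 0.468 + 0.811 = 1.279c
Relativistic: u = (0.468 + 0.811)/(1 + 0.379548) = 1.279/1.379548 = 0.9271c
Difference: 1.279 - 0.9271 = 0.3519c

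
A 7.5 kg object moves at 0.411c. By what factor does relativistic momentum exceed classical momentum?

p_rel = γmv, p_class = mv
Ratio = γ = 1/√(1 - 0.411²) = 1.097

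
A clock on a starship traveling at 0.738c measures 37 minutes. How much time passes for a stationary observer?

Proper time Δt₀ = 37 minutes
γ = 1/√(1 - 0.738²) = 1.482
Δt = γΔt₀ = 1.482 × 37 = 54.83 minutes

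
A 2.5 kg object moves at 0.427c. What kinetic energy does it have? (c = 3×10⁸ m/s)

γ = 1/√(1 - 0.427²) = 1.105887
γ - 1 = 0.105887
KE = (γ-1)mc² = 0.105887 × 2.5 × (3×10⁸)² = 2.382×10¹⁶ J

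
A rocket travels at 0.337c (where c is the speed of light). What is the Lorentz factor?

v/c = 0.337, so (v/c)² = 0.113569
1 - (v/c)² = 0.886431
γ = 1/√(0.886431) = 1.062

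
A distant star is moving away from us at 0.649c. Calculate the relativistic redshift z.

β = 0.649
(1+β)/(1-β) = 1.649/0.351 = 4.698
√(4.698) = 2.167
z = 2.167 - 1 = 1.167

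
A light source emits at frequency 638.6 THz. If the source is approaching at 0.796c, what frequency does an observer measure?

β = v/c = 0.796
(1+β)/(1-β) = 1.796/0.204 = 8.804
Doppler factor = √(8.804) = 2.967
f_obs = 638.6 × 2.967 = 1895 THz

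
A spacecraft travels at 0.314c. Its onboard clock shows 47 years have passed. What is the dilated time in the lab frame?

Proper time Δt₀ = 47 years
γ = 1/√(1 - 0.314²) = 1.05327
Δt = γΔt₀ = 1.05327 × 47 = 49.50 years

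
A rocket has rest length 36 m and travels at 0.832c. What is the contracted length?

Proper length L₀ = 36 m
γ = 1/√(1 - 0.832²) = 1.803
L = L₀/γ = 36/1.803 = 19.97 m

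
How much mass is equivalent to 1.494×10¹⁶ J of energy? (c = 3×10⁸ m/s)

From E = mc², we get m = E/c²
c² = (3×10⁸)² = 9×10¹⁶ m²/s²
m = 1.494×10¹⁶ / 9×10¹⁶ = 0.1660 kg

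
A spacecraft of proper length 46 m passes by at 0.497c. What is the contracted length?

Proper length L₀ = 46 m
γ = 1/√(1 - 0.497²) = 1.1524
L = L₀/γ = 46/1.1524 = 39.92 m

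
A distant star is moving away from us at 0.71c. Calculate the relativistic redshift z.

β = 0.71
(1+β)/(1-β) = 1.71/0.29 = 5.897
√(5.897) = 2.428
z = 2.428 - 1 = 1.428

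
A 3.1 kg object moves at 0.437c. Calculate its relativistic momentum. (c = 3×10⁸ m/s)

γ = 1/√(1 - 0.437²) = 1.1118
v = 0.437 × 3×10⁸ = 1.311×10⁸ m/s
p = γmv = 1.1118 × 3.1 × 1.311×10⁸ = 4.518×10⁸ kg·m/s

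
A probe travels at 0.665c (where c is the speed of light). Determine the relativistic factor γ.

v/c = 0.665, so (v/c)² = 0.442225
1 - (v/c)² = 0.557775
γ = 1/√(0.557775) = 1.339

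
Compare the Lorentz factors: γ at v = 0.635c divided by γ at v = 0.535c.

γ₁ = 1/√(1 - 0.635²) = 1.2945
γ₂ = 1/√(1 - 0.535²) = 1.1836
γ₁/γ₂ = 1.2945/1.1836 = 1.094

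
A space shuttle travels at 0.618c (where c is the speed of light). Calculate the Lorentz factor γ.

v/c = 0.618, so (v/c)² = 0.381924
1 - (v/c)² = 0.618076
γ = 1/√(0.618076) = 1.272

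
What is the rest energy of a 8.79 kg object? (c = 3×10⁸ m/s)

c² = (3×10⁸)² = 9.000×10¹⁶ m²/s²
E₀ = mc² = 8.79 × 9.000×10¹⁶ = 7.911×10¹⁷ J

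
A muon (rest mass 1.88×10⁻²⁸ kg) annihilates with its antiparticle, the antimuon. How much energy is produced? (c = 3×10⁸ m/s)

Both particles have the same rest mass, so total mass = 2m
E = 2m·c² = 2 × 1.88×10⁻²⁸ × (3×10⁸)²
= 2 × 1.88×10⁻²⁸ × 9×10¹⁶
= 3.384×10⁻¹¹ J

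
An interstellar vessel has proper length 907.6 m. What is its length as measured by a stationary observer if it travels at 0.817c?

Proper length L₀ = 907.6 m
γ = 1/√(1 - 0.817²) = 1.734
L = L₀/γ = 907.6/1.734 = 523.4 m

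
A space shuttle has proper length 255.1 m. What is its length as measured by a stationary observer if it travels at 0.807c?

Proper length L₀ = 255.1 m
γ = 1/√(1 - 0.807²) = 1.69333
L = L₀/γ = 255.1/1.69333 = 150.6 m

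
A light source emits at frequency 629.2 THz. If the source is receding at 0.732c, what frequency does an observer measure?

β = v/c = 0.732
(1-β)/(1+β) = 0.268/1.732 = 0.15473
Doppler factor = √(0.15473) = 0.3934
f_obs = 629.2 × 0.3934 = 247.5 THz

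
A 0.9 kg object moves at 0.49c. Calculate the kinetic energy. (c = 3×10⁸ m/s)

γ = 1/√(1 - 0.49²) = 1.1472
γ - 1 = 0.1472
KE = (γ-1)mc² = 0.1472 × 0.9 × (3×10⁸)² = 1.192×10¹⁶ J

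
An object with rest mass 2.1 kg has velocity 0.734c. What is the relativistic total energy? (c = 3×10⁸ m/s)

γ = 1/√(1 - 0.734²) = 1.4724
mc² = 2.1 × (3×10⁸)² = 1.890×10¹⁷ J
E = γmc² = 1.4724 × 1.890×10¹⁷ = 2.783×10¹⁷ J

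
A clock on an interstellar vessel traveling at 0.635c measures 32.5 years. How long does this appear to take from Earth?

Proper time Δt₀ = 32.5 years
γ = 1/√(1 - 0.635²) = 1.2945
Δt = γΔt₀ = 1.2945 × 32.5 = 42.07 years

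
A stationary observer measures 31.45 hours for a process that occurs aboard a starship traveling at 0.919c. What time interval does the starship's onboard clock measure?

Dilated time Δt = 31.45 hours
γ = 1/√(1 - 0.919²) = 2.536
Δt₀ = Δt/γ = 31.45/2.536 = 12.40 hours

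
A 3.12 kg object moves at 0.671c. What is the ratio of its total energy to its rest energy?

E = γmc², E₀ = mc²
E/E₀ = γ = 1/√(1 - 0.671²) = 1.349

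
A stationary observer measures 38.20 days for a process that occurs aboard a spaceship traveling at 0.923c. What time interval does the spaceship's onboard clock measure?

Dilated time Δt = 38.20 days
γ = 1/√(1 - 0.923²) = 2.599
Δt₀ = Δt/γ = 38.20/2.599 = 14.70 days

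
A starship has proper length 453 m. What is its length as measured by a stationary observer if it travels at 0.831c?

Proper length L₀ = 453 m
γ = 1/√(1 - 0.831²) = 1.7977
L = L₀/γ = 453/1.7977 = 252.0 m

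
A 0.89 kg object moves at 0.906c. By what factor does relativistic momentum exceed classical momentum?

p_rel = γmv, p_class = mv
Ratio = γ = 1/√(1 - 0.906²) = 2.363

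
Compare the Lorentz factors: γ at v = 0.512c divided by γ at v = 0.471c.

γ₁ = 1/√(1 - 0.512²) = 1.1642
γ₂ = 1/√(1 - 0.471²) = 1.1336
γ₁/γ₂ = 1.1642/1.1336 = 1.027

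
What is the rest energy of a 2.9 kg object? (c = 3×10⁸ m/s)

c² = (3×10⁸)² = 9.000×10¹⁶ m²/s²
E₀ = mc² = 2.9 × 9.000×10¹⁶ = 2.610×10¹⁷ J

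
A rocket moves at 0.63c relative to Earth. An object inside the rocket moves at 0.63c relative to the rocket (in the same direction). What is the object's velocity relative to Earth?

u = (u' + v)/(1 + u'v/c²)
Numerator: 0.63 + 0.63 = 1.26
Denominator: 1 + 0.3969 = 1.3969
u = 1.26/1.3969 = 0.9020c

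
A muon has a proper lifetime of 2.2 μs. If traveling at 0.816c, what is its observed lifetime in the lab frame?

Proper lifetime τ₀ = 2.2 μs
γ = 1/√(1 - 0.816²) = 1.730
τ = γτ₀ = 1.730 × 2.2 μs = 3.806 μs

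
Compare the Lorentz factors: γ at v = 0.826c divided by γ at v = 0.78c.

γ₁ = 1/√(1 - 0.826²) = 1.774
γ₂ = 1/√(1 - 0.78²) = 1.598
γ₁/γ₂ = 1.774/1.598 = 1.110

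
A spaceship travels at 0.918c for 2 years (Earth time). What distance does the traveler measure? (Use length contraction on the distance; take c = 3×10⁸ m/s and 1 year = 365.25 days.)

Earth distance: d = v × t = 0.918c × 2 yr = 1.7382×10¹⁶ m
γ = 2.5216
d' = d/γ = 1.7382×10¹⁶/2.5216 = 6.893×10¹⁵ m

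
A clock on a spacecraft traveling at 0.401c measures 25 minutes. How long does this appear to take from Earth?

Proper time Δt₀ = 25 minutes
γ = 1/√(1 - 0.401²) = 1.0916
Δt = γΔt₀ = 1.0916 × 25 = 27.29 minutes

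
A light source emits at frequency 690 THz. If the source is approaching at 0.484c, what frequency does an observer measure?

β = v/c = 0.484
(1+β)/(1-β) = 1.484/0.516 = 2.876
Doppler factor = √(2.876) = 1.696
f_obs = 690 × 1.696 = 1170 THz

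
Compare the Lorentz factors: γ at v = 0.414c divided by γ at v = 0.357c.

γ₁ = 1/√(1 - 0.414²) = 1.099
γ₂ = 1/√(1 - 0.357²) = 1.071
γ₁/γ₂ = 1.099/1.071 = 1.026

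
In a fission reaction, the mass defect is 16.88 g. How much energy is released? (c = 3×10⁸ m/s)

Convert mass defect: Δm = 16.88 g = 0.01688 kg
E = Δm·c² = 0.01688 × (3×10⁸)²
= 0.01688 × 9×10¹⁶ = 1.519×10¹⁵ J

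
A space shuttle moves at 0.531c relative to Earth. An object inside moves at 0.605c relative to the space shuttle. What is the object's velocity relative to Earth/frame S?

u = (u' + v)/(1 + u'v/c²)
Numerator: 0.605 + 0.531 = 1.136
Denominator: 1 + 0.321255 = 1.321255
u = 1.136/1.321255 = 0.8598c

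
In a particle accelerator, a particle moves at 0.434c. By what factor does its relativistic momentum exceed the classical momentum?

p_rel = γmv, p_class = mv
Ratio = γ = 1/√(1 - 0.434²)
= 1/√(0.811644) = 1.110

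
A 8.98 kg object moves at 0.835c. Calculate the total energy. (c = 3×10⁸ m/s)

γ = 1/√(1 - 0.835²) = 1.8174
mc² = 8.98 × (3×10⁸)² = 8.082×10¹⁷ J
E = γmc² = 1.8174 × 8.082×10¹⁷ = 1.469×10¹⁸ J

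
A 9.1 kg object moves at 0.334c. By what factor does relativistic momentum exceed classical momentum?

p_rel = γmv, p_class = mv
Ratio = γ = 1/√(1 - 0.334²) = 1.061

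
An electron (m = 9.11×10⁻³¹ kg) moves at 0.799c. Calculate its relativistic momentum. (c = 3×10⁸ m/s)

γ = 1/√(1 - 0.799²) = 1.663
v = 0.799 × 3×10⁸ = 2.397×10⁸ m/s
p = γmv = 1.663 × 9.11×10⁻³¹ × 2.397×10⁸ = 3.631×10⁻²² kg·m/s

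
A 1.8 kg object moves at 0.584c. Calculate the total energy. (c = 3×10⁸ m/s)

γ = 1/√(1 - 0.584²) = 1.232
mc² = 1.8 × (3×10⁸)² = 1.620×10¹⁷ J
E = γmc² = 1.232 × 1.620×10¹⁷ = 1.996×10¹⁷ J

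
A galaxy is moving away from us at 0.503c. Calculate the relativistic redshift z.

β = 0.503
(1+β)/(1-β) = 1.503/0.497 = 3.024
√(3.024) = 1.739
z = 1.739 - 1 = 0.7390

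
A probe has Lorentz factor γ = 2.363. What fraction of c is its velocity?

From γ = 1/√(1 - v²/c²):
1/γ² = 1/2.363² = 0.1791
v²/c² = 1 - 0.1791 = 0.8209
v/c = √(0.8209) = 0.9060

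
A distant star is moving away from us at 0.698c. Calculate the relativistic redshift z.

β = 0.698
(1+β)/(1-β) = 1.698/0.302 = 5.623
√(5.623) = 2.371
z = 2.371 - 1 = 1.371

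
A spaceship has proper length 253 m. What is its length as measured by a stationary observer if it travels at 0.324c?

Proper length L₀ = 253 m
γ = 1/√(1 - 0.324²) = 1.057
L = L₀/γ = 253/1.057 = 239.4 m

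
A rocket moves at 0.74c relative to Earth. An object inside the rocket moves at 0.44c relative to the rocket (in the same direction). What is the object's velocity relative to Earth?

u = (u' + v)/(1 + u'v/c²)
Numerator: 0.44 + 0.74 = 1.18
Denominator: 1 + 0.3256 = 1.3256
u = 1.18/1.3256 = 0.8902c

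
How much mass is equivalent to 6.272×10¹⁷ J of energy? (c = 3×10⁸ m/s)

From E = mc², we get m = E/c²
c² = (3×10⁸)² = 9×10¹⁶ m²/s²
m = 6.272×10¹⁷ / 9×10¹⁶ = 6.969 kg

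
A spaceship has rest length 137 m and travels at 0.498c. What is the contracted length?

Proper length L₀ = 137 m
γ = 1/√(1 - 0.498²) = 1.153
L = L₀/γ = 137/1.153 = 118.8 m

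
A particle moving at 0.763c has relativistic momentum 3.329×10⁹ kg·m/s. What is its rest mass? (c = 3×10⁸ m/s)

γ = 1/√(1 - 0.763²) = 1.547
v = 0.763 × 3×10⁸ = 2.289×10⁸ m/s
m = p/(γv) = 3.329×10⁹/(1.547 × 2.289×10⁸) = 9.401 kg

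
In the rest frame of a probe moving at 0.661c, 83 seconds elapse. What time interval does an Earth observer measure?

Proper time Δt₀ = 83 seconds
γ = 1/√(1 - 0.661²) = 1.333
Δt = γΔt₀ = 1.333 × 83 = 110.6 seconds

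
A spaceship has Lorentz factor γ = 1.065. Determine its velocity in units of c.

From γ = 1/√(1 - v²/c²):
1/γ² = 1/1.065² = 0.88166
v²/c² = 1 - 0.88166 = 0.11834
v/c = √(0.11834) = 0.3440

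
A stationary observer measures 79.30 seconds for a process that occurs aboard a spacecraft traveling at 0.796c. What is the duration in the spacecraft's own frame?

Dilated time Δt = 79.30 seconds
γ = 1/√(1 - 0.796²) = 1.652
Δt₀ = Δt/γ = 79.30/1.652 = 48.00 seconds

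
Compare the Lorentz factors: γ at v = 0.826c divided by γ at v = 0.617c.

γ₁ = 1/√(1 - 0.826²) = 1.774
γ₂ = 1/√(1 - 0.617²) = 1.271
γ₁/γ₂ = 1.774/1.271 = 1.396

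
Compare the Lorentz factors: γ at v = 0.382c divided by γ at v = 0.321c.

γ₁ = 1/√(1 - 0.382²) = 1.082
γ₂ = 1/√(1 - 0.321²) = 1.056
γ₁/γ₂ = 1.082/1.056 = 1.025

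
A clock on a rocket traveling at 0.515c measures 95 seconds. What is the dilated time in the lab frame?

Proper time Δt₀ = 95 seconds
γ = 1/√(1 - 0.515²) = 1.1666
Δt = γΔt₀ = 1.1666 × 95 = 110.8 seconds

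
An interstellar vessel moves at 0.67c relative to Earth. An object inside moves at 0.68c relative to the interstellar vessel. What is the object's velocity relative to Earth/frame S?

u = (u' + v)/(1 + u'v/c²)
Numerator: 0.68 + 0.67 = 1.35
Denominator: 1 + 0.4556 = 1.4556
u = 1.35/1.4556 = 0.9275c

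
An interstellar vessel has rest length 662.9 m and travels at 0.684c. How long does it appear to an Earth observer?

Proper length L₀ = 662.9 m
γ = 1/√(1 - 0.684²) = 1.3708
L = L₀/γ = 662.9/1.3708 = 483.6 m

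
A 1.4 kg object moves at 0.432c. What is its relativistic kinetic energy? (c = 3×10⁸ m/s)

γ = 1/√(1 - 0.432²) = 1.1088
γ - 1 = 0.1088
KE = (γ-1)mc² = 0.1088 × 1.4 × (3×10⁸)² = 1.371×10¹⁶ J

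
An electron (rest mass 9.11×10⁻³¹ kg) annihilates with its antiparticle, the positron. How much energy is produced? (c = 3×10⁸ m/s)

Both particles have the same rest mass, so total mass = 2m
E = 2m·c² = 2 × 9.11×10⁻³¹ × (3×10⁸)²
= 2 × 9.11×10⁻³¹ × 9×10¹⁶
= 1.640×10⁻¹³ J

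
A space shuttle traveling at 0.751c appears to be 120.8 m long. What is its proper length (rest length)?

Contracted length L = 120.8 m
γ = 1/√(1 - 0.751²) = 1.514
L₀ = γL = 1.514 × 120.8 = 182.9 m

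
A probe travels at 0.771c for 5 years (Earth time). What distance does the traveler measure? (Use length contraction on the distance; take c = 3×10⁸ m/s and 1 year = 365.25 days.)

Earth distance: d = v × t = 0.771c × 5 yr = 3.6496×10¹⁶ m
γ = 1.5703
d' = d/γ = 3.6496×10¹⁶/1.5703 = 2.324×10¹⁶ m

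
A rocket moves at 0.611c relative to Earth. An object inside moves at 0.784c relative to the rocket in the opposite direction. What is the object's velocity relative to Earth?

Object's velocity in rocket frame is u' = -0.784c
u = (u' + v)/(1 + u'v/c²) = (v - 0.784)/(1 - 0.784·v/c²)
Numerator: 0.611 - 0.784 = -0.173
Denominator: 1 - 0.479024 = 0.520976
u = -0.173/0.520976 = -0.3321c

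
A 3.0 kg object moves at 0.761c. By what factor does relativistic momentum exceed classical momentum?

p_rel = γmv, p_class = mv
Ratio = γ = 1/√(1 - 0.761²) = 1.541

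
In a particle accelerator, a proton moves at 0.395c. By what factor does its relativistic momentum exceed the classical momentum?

p_rel = γmv, p_class = mv
Ratio = γ = 1/√(1 - 0.395²)
= 1/√(0.843975) = 1.089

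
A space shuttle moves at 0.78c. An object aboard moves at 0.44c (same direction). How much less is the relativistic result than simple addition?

Classical: u' + v = 0.44 + 0.78 = 1.22c
Relativistic: u = (0.44 + 0.78)/(1 + 0.3432) = 1.22/1.3432 = 0.9083c
Difference: 1.22 - 0.9083 = 0.3117c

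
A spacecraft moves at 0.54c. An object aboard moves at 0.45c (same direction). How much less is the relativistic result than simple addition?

Classical: u' + v = 0.45 + 0.54 = 0.99c
Relativistic: u = (0.45 + 0.54)/(1 + 0.243) = 0.99/1.243 = 0.7965c
Difference: 0.99 - 0.7965 = 0.1935c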